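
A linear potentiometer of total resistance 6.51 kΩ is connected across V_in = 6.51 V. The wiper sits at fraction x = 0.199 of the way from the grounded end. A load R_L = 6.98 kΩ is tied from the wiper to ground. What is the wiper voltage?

V_out ≈ 1.13 V

The pot divides into 5.215 kΩ above the wiper and 1.295 kΩ below.
(x·R_p) ‖ R_L = 1.093 kΩ.
Then V_out = V_in · 1.093/(5.215 + 1.093) = 1.128 V.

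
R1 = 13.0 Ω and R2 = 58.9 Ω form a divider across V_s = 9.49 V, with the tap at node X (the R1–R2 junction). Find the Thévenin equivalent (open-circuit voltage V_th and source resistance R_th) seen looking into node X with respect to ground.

With X open, the divider is unloaded: V_th = 9.49 × 58.9/71.90 = 7.774 V.
With V_s suppressed (replaced by a short), R_th = R1 ‖ R2 = (13.00 × 58.9)/(13.00 + 58.9) = 10.65 Ω.

V_th ≈ 7.77 V, R_th ≈ 10.6 Ω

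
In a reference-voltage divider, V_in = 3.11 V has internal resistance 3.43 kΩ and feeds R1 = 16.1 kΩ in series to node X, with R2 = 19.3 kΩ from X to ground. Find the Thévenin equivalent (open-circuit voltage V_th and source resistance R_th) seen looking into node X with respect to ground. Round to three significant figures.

R1' = 3.43 + 16.1 = 19.53 kΩ (source resistance + R1).
V_th is the unloaded tap voltage: V_in · R2/(R1'+R2) = 3.11 × 0.4970 = 1.546 V.
Looking into X with the source shorted: R_th = R1'·R2/(R1'+R2) = 19.53 × 19.3/38.83 = 9.707 kΩ.

V_th ≈ 1.55 V, R_th ≈ 9.71 kΩ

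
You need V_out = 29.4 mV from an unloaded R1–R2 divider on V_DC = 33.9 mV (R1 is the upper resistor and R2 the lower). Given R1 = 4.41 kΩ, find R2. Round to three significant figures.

R2 ≈ 28.8 kΩ

V_out/V_DC = R2/(R1+R2) = 0.8673.
So R2 = R1 · V_out/(V_DC − V_out) = 4.41 × 29.4/(33.9 − 29.4) = 4.41 × 6.533 = 28.81 kΩ.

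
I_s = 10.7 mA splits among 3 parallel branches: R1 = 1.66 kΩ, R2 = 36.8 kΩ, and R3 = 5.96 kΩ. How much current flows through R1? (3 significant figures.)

I ≈ 8.08 mA

ΣG = 1/1.66 + 1/36.8 + 1/5.96 = 0.7974.
By the current-divider rule, I = I_s · G_k/ΣG = 10.7 × 0.7555 = 8.084 mA.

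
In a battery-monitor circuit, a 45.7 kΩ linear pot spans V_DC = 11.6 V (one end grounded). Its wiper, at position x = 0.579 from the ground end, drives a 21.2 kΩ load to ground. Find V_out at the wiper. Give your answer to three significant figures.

V_out ≈ 4.40 V

Lower segment x·R_p = 26.46 kΩ; upper segment (1−x)·R_p = 19.24 kΩ.
(x·R_p) ‖ R_L = 11.77 kΩ.
Then V_out = V_DC · 11.77/(19.24 + 11.77) = 4.403 V.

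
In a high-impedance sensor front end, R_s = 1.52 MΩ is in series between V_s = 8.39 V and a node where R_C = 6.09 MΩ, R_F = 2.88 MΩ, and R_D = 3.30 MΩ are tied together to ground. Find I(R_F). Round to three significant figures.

Equivalent of the parallel group: R_p = 1.228 MΩ.
Node voltage V_A = V_s · R_p/(R_s + R_p) = 8.39 × 0.4468 = 3.749 V.
I(R_F) = V_A / R_F = 3.749/2.88 = 1.302 µA.

I ≈ 1.30 µA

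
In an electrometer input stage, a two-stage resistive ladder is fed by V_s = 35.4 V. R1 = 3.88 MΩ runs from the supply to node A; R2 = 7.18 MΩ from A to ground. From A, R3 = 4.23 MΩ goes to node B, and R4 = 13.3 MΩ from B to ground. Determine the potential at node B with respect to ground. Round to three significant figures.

V_B ≈ 15.2 V

Node A sees R2 in parallel with the series input of stage 2, R3 + R4 = 17.53 MΩ.
Effective lower resistance at A: R2 ‖ 17.53 = 5.094 MΩ.
V_A = 35.4 × 5.094/(3.88 + 5.094) = 20.09 V.
Stage 2 is unloaded, so V_B = V_A · R4/(R3+R4) = 20.09 × 13.3/17.53 = 15.25 V.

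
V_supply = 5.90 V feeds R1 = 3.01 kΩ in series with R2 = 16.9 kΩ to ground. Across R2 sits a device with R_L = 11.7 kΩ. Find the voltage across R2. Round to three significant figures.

V_out ≈ 4.11 V

R2 ‖ R_L = (16.9 × 11.7)/(16.9 + 11.7) = 6.914 kΩ.
Now apply the divider: V_out = 5.90 × 0.6967 = 4.110 V.
(Unloaded it would be 5.01 V; the load pulls it down.)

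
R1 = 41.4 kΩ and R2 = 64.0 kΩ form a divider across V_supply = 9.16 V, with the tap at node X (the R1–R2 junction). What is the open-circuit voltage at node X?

V_th is the unloaded tap voltage: V_supply · R2/(R1+R2) = 9.16 × 0.6072 = 5.562 V.

V_th ≈ 5.56 V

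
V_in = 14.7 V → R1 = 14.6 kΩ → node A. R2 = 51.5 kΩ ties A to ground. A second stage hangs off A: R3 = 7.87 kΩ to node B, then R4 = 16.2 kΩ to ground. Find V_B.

V_B ≈ 5.23 V

Node A sees R2 in parallel with the series input of stage 2, R3 + R4 = 24.07 kΩ.
R2 ‖ (R3+R4) = 16.40 kΩ.
First divider: V_A = V_in · 16.40/(14.6 + 16.40) = 7.778 V.
Stage 2 is unloaded, so V_B = V_A · R4/(R3+R4) = 7.778 × 16.2/24.07 = 5.235 V.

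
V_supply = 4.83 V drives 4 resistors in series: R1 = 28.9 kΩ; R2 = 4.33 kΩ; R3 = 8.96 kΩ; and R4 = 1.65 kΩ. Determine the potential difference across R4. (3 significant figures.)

V ≈ 0.182 V

ΣR = 28.9 + 4.33 + 8.96 + 1.65 = 43.84 kΩ.
V = V_supply · R/ΣR = 4.83 × 0.03764 = 0.1818 V.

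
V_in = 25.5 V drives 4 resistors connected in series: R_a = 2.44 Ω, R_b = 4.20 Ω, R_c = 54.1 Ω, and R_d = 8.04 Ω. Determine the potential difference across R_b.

Total series resistance ΣR = 2.44 + 4.20 + 54.1 + 8.04 = 68.78 Ω.
By the voltage-divider rule, V = 25.5 × 4.200/68.78 = 1.557 V.

V ≈ 1.56 V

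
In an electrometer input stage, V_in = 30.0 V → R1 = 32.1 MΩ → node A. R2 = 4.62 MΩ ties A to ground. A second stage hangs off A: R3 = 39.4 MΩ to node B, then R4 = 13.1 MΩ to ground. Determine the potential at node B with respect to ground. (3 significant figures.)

V_B ≈ 0.875 V

Node A sees R2 in parallel with the series input of stage 2, R3 + R4 = 52.50 MΩ.
R2 ‖ (R3+R4) = 4.246 MΩ.
So V_A = 30.0 × 0.1168 = 3.505 V.
Stage 2 is unloaded, so V_B = V_A · R4/(R3+R4) = 3.505 × 13.1/52.50 = 0.8746 V.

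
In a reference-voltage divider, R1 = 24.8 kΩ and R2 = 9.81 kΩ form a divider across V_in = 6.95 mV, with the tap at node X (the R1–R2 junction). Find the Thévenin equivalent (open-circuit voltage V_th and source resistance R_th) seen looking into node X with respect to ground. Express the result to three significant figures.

V_th is the unloaded tap voltage: V_in · R2/(R1+R2) = 6.95 × 0.2834 = 1.970 mV.
With V_in suppressed (replaced by a short), R_th = R1 ‖ R2 = (24.80 × 9.81)/(24.80 + 9.81) = 7.029 kΩ.

V_th ≈ 1.97 mV, R_th ≈ 7.03 kΩ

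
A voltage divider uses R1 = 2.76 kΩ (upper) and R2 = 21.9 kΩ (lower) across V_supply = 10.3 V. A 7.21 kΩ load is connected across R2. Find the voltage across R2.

R2 ‖ R_L = (21.9 × 7.21)/(21.9 + 7.21) = 5.424 kΩ.
Then V_out = V_supply · R2'/(R1 + R2') = 10.3 × 5.424/8.184 = 6.826 V.
(Unloaded it would be 9.15 V; the load pulls it down.)

V_out ≈ 6.83 V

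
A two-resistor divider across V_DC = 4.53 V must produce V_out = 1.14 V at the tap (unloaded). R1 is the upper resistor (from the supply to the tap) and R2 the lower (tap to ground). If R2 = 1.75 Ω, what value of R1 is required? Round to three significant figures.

R1 ≈ 5.20 Ω

The divider ratio is R2/(R1+R2) = 1.14/4.53 = 0.2517.
R1 = R2·(1/k − 1) = 1.75 × 2.974 = 5.204 Ω.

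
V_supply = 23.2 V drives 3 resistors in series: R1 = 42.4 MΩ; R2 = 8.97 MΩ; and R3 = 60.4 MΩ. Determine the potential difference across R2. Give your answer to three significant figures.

ΣR = 42.4 + 8.97 + 60.4 = 111.8 MΩ.
Voltage divider: V = V_supply · (8.970 / 111.8) = 23.2 × 0.08025 = 1.862 V.

V ≈ 1.86 V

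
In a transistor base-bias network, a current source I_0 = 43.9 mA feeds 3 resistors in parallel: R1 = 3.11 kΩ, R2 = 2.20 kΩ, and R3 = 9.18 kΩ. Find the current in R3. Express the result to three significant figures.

Total conductance ΣG = 1/3.11 + 1/2.20 + 1/9.18 = 0.8850 (units of 1/kΩ).
Current divider: I(R3) = I_0 · G_k/ΣG = 43.9 × (0.1089/0.8850) = 43.9 × 0.1231 = 5.403 mA.

I ≈ 5.40 mA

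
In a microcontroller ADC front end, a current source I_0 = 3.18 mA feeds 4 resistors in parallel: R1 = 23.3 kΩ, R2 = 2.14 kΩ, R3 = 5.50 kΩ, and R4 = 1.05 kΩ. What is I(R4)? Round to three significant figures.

Conductances: ΣG = 1/23.3 + 1/2.14 + 1/5.50 + 1/1.05 = 1.644 (1/kΩ).
Current divider: I(R4) = I_0 · G_k/ΣG = 3.18 × (0.9524/1.644) = 3.18 × 0.5792 = 1.842 mA.

I ≈ 1.84 mA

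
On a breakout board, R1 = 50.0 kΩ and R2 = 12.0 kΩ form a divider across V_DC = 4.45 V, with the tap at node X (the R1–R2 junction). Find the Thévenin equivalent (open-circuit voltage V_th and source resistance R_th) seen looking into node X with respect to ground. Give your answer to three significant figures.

V_th ≈ 0.861 V, R_th ≈ 9.68 kΩ

Open-circuit (no load on X): V_th = V_DC · R2/(R1 + R2) = 4.45 × 12.0/(50.00 + 12.0) = 0.8613 V.
Zeroing V_DC shorts the top of R1 to ground, so R_th = R1 ‖ R2 = 9.677 kΩ.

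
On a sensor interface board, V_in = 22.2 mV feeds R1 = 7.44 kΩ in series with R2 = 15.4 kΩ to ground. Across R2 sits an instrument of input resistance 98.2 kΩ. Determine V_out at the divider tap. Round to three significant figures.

V_out ≈ 14.2 mV

First combine the lower leg with the load: R2 ‖ R_L = 13.31 kΩ.
Voltage divider with the loaded lower leg: V_out = 22.2 × 13.31/(7.44 + 13.31) = 22.2 × 0.6415 = 14.24 mV.
(Unloaded it would be 15.0 mV; the load pulls it down.)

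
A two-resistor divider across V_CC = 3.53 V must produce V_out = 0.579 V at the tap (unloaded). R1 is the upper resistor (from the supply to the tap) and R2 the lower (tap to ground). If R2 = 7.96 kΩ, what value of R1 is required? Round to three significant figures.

R1 ≈ 40.6 kΩ

V_out/V_CC = R2/(R1+R2) = 0.1640.
So R1 = R2 · (V_CC/V_out − 1) = 7.96 × (3.53/0.579 − 1) = 7.96 × 5.097 = 40.57 kΩ.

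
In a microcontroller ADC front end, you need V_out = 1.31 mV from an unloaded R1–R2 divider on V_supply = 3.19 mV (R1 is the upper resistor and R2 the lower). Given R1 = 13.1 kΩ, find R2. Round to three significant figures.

R2 ≈ 9.13 kΩ

The divider ratio is R2/(R1+R2) = 1.31/3.19 = 0.4107.
Rearranging, R2 = R1·k/(1−k) = 13.1 × 0.6968 = 9.128 kΩ.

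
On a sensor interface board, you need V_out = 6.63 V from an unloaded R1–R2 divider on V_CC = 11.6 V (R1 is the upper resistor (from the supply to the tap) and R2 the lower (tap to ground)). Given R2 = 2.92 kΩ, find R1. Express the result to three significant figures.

V_out/V_CC = R2/(R1+R2) = 0.5716.
R1 = R2·(1/k − 1) = 2.92 × 0.7496 = 2.189 kΩ.

R1 ≈ 2.19 kΩ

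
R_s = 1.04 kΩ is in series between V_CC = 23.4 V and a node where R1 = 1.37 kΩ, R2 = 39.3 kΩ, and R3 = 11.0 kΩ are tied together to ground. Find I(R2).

I ≈ 0.317 mA

Parallel bank: R_p = 1/(1/1.37 + 1/39.3 + 1/11.0) = 1.182 kΩ.
Node voltage V_A = V_CC · R_p/(R_s + R_p) = 23.4 × 0.5319 = 12.45 V.
I(R2) = V_A / R2 = 12.45/39.3 = 0.3167 mA.
(Equivalently: I_total = 10.53 mA, then current-divider fraction G_k/ΣG = 0.03007.)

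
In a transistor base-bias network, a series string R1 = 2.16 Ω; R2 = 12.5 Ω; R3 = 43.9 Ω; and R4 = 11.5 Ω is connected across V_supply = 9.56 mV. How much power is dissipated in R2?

The common current is I = 9.56/70.06 = 0.1365 mA.
P(R2) = I²·R2 = (0.1365)² × 12.5 = 0.2327 µW.

P ≈ 0.233 µW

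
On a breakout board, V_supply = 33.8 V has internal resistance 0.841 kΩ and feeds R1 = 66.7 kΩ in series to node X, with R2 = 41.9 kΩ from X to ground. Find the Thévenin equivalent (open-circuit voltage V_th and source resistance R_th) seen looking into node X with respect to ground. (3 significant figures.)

V_th ≈ 12.9 V, R_th ≈ 25.9 kΩ

R1' = 0.841 + 66.7 = 67.54 kΩ (source resistance + R1).
Open-circuit (no load on X): V_th = V_supply · R2/(R1' + R2) = 33.8 × 41.9/(67.54 + 41.9) = 12.94 V.
With V_supply suppressed (replaced by a short), R_th = R1' ‖ R2 = (67.54 × 41.9)/(67.54 + 41.9) = 25.86 kΩ.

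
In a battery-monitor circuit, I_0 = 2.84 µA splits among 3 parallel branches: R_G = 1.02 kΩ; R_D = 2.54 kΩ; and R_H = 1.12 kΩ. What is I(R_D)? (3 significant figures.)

I ≈ 0.493 µA

Total conductance ΣG = 1/1.02 + 1/2.54 + 1/1.12 = 2.267 (units of 1/kΩ).
By the current-divider rule, I = I_0 · G_k/ΣG = 2.84 × 0.1737 = 0.4932 µA.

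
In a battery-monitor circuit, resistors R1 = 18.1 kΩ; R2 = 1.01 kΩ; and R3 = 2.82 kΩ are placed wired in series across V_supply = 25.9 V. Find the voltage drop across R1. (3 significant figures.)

V ≈ 21.4 V

Series total: ΣR = 18.1 + 1.01 + 2.82 = 21.93 kΩ.
V = V_supply · R/ΣR = 25.9 × 0.8254 = 21.38 V.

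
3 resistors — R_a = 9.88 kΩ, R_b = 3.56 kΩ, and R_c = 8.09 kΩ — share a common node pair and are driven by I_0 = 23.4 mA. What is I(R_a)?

ΣG = 1/9.88 + 1/3.56 + 1/8.09 = 0.5057.
R_a takes the fraction G_k/ΣG = 0.1012/0.5057 = 0.2001, so I = 23.4 × 0.2001 = 4.683 mA.

I ≈ 4.68 mA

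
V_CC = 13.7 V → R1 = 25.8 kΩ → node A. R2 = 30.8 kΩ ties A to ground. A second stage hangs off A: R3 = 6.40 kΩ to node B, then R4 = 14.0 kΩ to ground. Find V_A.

V_A ≈ 4.42 V

The second stage (R3 + R4 = 20.40 kΩ) loads node A in parallel with R2.
R2 ‖ (R3+R4) = 12.27 kΩ.
So V_A = 13.7 × 0.3223 = 4.416 V.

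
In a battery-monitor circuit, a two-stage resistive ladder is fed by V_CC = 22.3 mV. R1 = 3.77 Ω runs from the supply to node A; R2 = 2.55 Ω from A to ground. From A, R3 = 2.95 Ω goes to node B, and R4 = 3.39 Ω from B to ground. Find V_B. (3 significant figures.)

V_B ≈ 3.88 mV

The second stage (R3 + R4 = 6.340 Ω) loads node A in parallel with R2.
R2 ‖ (R3+R4) = 1.819 Ω.
So V_A = 22.3 × 0.3254 = 7.257 mV.
Stage 2 is unloaded, so V_B = V_A · R4/(R3+R4) = 7.257 × 3.39/6.340 = 3.880 mV.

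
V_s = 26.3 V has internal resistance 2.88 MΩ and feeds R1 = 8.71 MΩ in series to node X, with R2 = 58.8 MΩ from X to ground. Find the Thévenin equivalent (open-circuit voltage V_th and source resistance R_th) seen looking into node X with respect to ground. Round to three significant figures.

V_th ≈ 22.0 V, R_th ≈ 9.68 MΩ

R1' = 2.88 + 8.71 = 11.59 MΩ (source resistance + R1).
Open-circuit (no load on X): V_th = V_s · R2/(R1' + R2) = 26.3 × 58.8/(11.59 + 58.8) = 21.97 V.
Looking into X with the source shorted: R_th = R1'·R2/(R1'+R2) = 11.59 × 58.8/70.39 = 9.682 MΩ.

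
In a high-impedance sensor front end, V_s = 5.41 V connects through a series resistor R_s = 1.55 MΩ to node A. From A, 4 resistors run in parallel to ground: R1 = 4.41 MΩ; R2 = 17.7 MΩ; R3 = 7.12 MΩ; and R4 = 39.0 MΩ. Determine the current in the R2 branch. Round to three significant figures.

I ≈ 0.180 µA

Parallel bank: R_p = 1/(1/4.41 + 1/17.7 + 1/7.12 + 1/39.0) = 2.225 MΩ.
Node voltage V_A = V_s · R_p/(R_s + R_p) = 5.41 × 0.5895 = 3.189 V.
I(R2) = V_A / R2 = 3.189/17.7 = 0.1802 µA.
(Check via current divider: I_total = 1.433 µA; share G_k/ΣG = 0.1257 → same result.)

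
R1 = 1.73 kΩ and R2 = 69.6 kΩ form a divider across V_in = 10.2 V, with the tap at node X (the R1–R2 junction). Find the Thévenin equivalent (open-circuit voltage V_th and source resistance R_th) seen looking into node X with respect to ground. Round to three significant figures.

V_th ≈ 9.95 V, R_th ≈ 1.69 kΩ

V_th is the unloaded tap voltage: V_in · R2/(R1+R2) = 10.2 × 0.9757 = 9.953 V.
With V_in suppressed (replaced by a short), R_th = R1 ‖ R2 = (1.730 × 69.6)/(1.730 + 69.6) = 1.688 kΩ.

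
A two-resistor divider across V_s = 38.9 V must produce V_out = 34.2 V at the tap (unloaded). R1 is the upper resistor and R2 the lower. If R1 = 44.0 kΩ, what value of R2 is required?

R2 ≈ 320 kΩ

The divider ratio is R2/(R1+R2) = 34.2/38.9 = 0.8792.
So R2 = R1 · V_out/(V_s − V_out) = 44.0 × 34.2/(38.9 − 34.2) = 44.0 × 7.277 = 320.2 kΩ.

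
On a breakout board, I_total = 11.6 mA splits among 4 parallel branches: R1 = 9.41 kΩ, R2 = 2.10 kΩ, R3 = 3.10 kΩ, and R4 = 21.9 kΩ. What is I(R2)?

ΣG = 1/9.41 + 1/2.10 + 1/3.10 + 1/21.9 = 0.9507.
By the current-divider rule, I = I_total · G_k/ΣG = 11.6 × 0.5009 = 5.810 mA.

I ≈ 5.81 mA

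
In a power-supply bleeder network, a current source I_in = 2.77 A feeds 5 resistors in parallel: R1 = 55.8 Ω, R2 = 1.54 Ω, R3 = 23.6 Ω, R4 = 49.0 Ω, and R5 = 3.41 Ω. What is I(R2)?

Conductances: ΣG = 1/55.8 + 1/1.54 + 1/23.6 + 1/49.0 + 1/3.41 = 1.023 (1/Ω).
Current divider: I(R2) = I_in · G_k/ΣG = 2.77 × (0.6494/1.023) = 2.77 × 0.6346 = 1.758 A.

I ≈ 1.76 A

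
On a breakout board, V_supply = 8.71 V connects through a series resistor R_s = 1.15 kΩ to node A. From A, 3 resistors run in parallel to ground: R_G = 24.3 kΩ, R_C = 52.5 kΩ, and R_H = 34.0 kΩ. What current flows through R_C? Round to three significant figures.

I ≈ 0.150 mA

Equivalent of the parallel group: R_p = 11.16 kΩ.
V_A = 8.71 × 11.16/12.31 = 7.896 V.
I(R_C) = V_A / R_C = 7.896/52.5 = 0.1504 mA.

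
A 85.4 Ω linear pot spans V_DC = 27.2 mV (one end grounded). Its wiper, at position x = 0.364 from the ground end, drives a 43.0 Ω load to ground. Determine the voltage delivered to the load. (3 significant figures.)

The pot divides into 54.31 Ω above the wiper and 31.09 Ω below.
(x·R_p) ‖ R_L = 18.04 Ω.
Then V_out = V_DC · 18.04/(54.31 + 18.04) = 6.782 mV.

V_out ≈ 6.78 mV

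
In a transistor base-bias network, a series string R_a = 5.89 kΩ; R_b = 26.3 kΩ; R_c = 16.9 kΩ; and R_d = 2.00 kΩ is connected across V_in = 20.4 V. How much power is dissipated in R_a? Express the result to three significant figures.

ΣR = 51.09 kΩ → I = 20.4/51.09 = 0.3993 mA.
P(R_a) = I²·R_a = (0.3993)² × 5.89 = 0.9391 mW.

P ≈ 0.939 mW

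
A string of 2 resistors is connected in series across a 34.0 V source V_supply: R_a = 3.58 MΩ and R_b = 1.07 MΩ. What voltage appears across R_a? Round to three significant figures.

V ≈ 26.2 V

ΣR = 3.58 + 1.07 = 4.650 MΩ.
By the voltage-divider rule, V = 34.0 × 3.580/4.650 = 26.18 V.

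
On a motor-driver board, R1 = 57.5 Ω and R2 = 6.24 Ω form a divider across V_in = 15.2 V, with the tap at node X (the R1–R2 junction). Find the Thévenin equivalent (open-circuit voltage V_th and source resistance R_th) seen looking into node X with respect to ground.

Open-circuit (no load on X): V_th = V_in · R2/(R1 + R2) = 15.2 × 6.24/(57.50 + 6.24) = 1.488 V.
Zeroing V_in shorts the top of R1 to ground, so R_th = R1 ‖ R2 = 5.629 Ω.

V_th ≈ 1.49 V, R_th ≈ 5.63 Ω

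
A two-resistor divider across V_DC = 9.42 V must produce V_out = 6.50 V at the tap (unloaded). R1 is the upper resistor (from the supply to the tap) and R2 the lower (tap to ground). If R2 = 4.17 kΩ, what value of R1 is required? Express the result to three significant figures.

R1 ≈ 1.87 kΩ

Required fraction k = V_out/V_DC = 0.6900.
So R1 = R2 · (V_DC/V_out − 1) = 4.17 × (9.42/6.50 − 1) = 4.17 × 0.4492 = 1.873 kΩ.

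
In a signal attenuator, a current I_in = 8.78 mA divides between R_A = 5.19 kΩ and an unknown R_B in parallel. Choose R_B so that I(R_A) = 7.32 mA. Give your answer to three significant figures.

The fraction through R_A equals R_B/(R_A+R_B).
7.32/8.78 = R_B/(R_A + R_B) → R_B = R_A · (0.8337)/(1 − 0.8337) = 5.19 × 5.014 = 26.02 kΩ.

R_B ≈ 26.0 kΩ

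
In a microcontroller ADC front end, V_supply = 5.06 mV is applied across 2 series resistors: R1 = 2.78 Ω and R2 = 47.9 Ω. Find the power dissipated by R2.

P ≈ 0.477 µW

Series current I = V_supply/ΣR = 5.06/50.68 = 0.09984 mA.
P = I²R = 0.009968 × 47.9 = 0.4775 µW.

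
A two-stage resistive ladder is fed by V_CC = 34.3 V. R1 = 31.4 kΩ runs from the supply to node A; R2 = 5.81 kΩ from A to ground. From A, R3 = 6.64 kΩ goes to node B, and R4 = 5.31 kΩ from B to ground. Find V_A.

V_A ≈ 3.80 V

The second stage (R3 + R4 = 11.95 kΩ) loads node A in parallel with R2.
R2 ‖ (R3+R4) = 3.909 kΩ.
V_A = 34.3 × 3.909/(31.4 + 3.909) = 3.798 V.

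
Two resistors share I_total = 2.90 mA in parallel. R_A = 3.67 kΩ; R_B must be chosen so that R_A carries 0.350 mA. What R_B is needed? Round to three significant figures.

R_B ≈ 0.504 kΩ

Two-branch current divider: I_A = I_total · R_B/(R_A + R_B).
0.350/2.90 = R_B/(R_A + R_B) → R_B = R_A · (0.1207)/(1 − 0.1207) = 3.67 × 0.1373 = 0.5037 kΩ.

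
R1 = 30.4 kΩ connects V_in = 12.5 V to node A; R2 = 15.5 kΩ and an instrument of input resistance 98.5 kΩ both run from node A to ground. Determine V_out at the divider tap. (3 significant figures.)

V_out ≈ 3.82 V

First combine the lower leg with the load: R2 ‖ R_L = 13.39 kΩ.
Then V_out = V_in · R2'/(R1 + R2') = 12.5 × 13.39/43.79 = 3.823 V.
(Unloaded it would be 4.22 V; the load pulls it down.)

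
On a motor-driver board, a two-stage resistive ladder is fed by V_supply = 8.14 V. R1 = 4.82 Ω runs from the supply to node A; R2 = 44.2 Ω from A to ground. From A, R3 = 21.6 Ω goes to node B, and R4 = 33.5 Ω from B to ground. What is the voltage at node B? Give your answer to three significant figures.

Node A sees R2 in parallel with the series input of stage 2, R3 + R4 = 55.10 Ω.
Effective lower resistance at A: R2 ‖ 55.10 = 24.53 Ω.
So V_A = 8.14 × 0.8358 = 6.803 V.
Stage 2 is unloaded, so V_B = V_A · R4/(R3+R4) = 6.803 × 33.5/55.10 = 4.136 V.

V_B ≈ 4.14 V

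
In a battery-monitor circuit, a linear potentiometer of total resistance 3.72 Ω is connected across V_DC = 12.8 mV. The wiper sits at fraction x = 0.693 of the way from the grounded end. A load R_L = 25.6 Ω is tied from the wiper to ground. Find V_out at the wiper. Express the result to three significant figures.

V_out ≈ 8.60 mV

The pot divides into 1.142 Ω above the wiper and 2.578 Ω below.
R_L loads the lower segment: effective lower R = 2.342 Ω.
Then V_out = V_DC · 2.342/(1.142 + 2.342) = 8.604 mV.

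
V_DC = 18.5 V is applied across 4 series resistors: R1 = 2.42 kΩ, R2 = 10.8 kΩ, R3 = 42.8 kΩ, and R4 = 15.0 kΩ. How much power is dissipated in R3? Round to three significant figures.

ΣR = 71.02 kΩ → I = 18.5/71.02 = 0.2605 mA.
P(R3) = I²·R3 = (0.2605)² × 42.8 = 2.904 mW.

P ≈ 2.90 mW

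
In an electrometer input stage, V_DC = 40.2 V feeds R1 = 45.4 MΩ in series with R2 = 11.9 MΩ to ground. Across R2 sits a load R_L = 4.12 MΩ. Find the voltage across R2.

First combine the lower leg with the load: R2 ‖ R_L = 3.060 MΩ.
Then V_out = V_DC · R2'/(R1 + R2') = 40.2 × 3.060/48.46 = 2.539 V.

V_out ≈ 2.54 V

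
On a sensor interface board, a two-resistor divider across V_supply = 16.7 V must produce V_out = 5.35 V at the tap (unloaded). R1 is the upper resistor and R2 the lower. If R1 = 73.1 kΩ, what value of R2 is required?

R2 ≈ 34.5 kΩ

The divider ratio is R2/(R1+R2) = 5.35/16.7 = 0.3204.
Rearranging, R2 = R1·k/(1−k) = 73.1 × 0.4714 = 34.46 kΩ.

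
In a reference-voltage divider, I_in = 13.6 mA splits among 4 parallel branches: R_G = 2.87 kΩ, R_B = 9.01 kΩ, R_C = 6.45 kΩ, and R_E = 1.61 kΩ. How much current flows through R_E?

ΣG = 1/2.87 + 1/9.01 + 1/6.45 + 1/1.61 = 1.236.
Current divider: I(R_E) = I_in · G_k/ΣG = 13.6 × (0.6211/1.236) = 13.6 × 0.5027 = 6.837 mA.

I ≈ 6.84 mA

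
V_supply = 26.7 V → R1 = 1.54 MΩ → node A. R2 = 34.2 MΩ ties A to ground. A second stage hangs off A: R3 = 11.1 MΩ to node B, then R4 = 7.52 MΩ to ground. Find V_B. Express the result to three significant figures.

V_B ≈ 9.56 V

Looking into the second stage from A: R3 + R4 = 18.62 MΩ appears in parallel with R2.
Effective lower resistance at A: R2 ‖ 18.62 = 12.06 MΩ.
So V_A = 26.7 × 0.8867 = 23.68 V.
Then the unloaded second divider: V_B = V_A × R4/(R3+R4) = 23.68 × 0.4039 = 9.562 V.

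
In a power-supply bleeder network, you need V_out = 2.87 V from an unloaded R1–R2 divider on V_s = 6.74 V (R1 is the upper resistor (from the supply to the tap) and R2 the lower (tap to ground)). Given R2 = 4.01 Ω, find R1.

R1 ≈ 5.41 Ω

Required fraction k = V_out/V_s = 0.4258.
So R1 = R2 · (V_s/V_out − 1) = 4.01 × (6.74/2.87 − 1) = 4.01 × 1.348 = 5.407 Ω.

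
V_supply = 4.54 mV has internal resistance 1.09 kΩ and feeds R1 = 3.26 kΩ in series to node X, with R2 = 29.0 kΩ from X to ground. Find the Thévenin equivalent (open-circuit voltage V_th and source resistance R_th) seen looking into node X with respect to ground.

V_th ≈ 3.95 mV, R_th ≈ 3.78 kΩ

R1' = 1.09 + 3.26 = 4.350 kΩ (source resistance + R1).
V_th is the unloaded tap voltage: V_supply · R2/(R1'+R2) = 4.54 × 0.8696 = 3.948 mV.
With V_supply suppressed (replaced by a short), R_th = R1' ‖ R2 = (4.350 × 29.0)/(4.350 + 29.0) = 3.783 kΩ.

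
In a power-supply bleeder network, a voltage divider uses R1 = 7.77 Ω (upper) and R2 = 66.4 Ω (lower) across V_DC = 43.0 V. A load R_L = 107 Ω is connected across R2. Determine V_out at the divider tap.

V_out ≈ 36.1 V

The load sits in parallel with R2, giving an effective lower resistance R2' = R2·R_L/(R2+R_L) = 40.97 Ω.
Voltage divider with the loaded lower leg: V_out = 43.0 × 40.97/(7.77 + 40.97) = 43.0 × 0.8406 = 36.15 V.
(Unloaded it would be 38.5 V; the load pulls it down.)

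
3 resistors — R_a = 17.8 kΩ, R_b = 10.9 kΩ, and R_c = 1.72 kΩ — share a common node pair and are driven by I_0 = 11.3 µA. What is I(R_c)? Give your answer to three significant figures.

ΣG = 1/17.8 + 1/10.9 + 1/1.72 = 0.7293.
R_c takes the fraction G_k/ΣG = 0.5814/0.7293 = 0.7972, so I = 11.3 × 0.7972 = 9.008 µA.

I ≈ 9.01 µA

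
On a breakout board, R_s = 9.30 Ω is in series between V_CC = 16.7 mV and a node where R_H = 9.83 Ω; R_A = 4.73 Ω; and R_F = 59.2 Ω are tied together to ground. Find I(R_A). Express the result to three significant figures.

I ≈ 0.868 mA

Equivalent of the parallel group: R_p = 3.030 Ω.
V_A = 16.7 × 3.030/12.33 = 4.104 mV.
I(R_A) = V_A / R_A = 4.104/4.73 = 0.8676 mA.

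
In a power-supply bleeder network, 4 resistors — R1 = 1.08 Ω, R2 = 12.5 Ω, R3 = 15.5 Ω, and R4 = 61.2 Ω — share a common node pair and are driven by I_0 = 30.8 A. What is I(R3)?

Total conductance ΣG = 1/1.08 + 1/12.5 + 1/15.5 + 1/61.2 = 1.087 (units of 1/Ω).
By the current-divider rule, I = I_0 · G_k/ΣG = 30.8 × 0.05936 = 1.828 A.

I ≈ 1.83 A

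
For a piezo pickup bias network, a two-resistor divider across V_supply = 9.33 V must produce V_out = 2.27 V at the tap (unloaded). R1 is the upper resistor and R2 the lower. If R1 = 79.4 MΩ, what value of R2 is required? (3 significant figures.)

R2 ≈ 25.5 MΩ

V_out/V_supply = R2/(R1+R2) = 0.2433.
So R2 = R1 · V_out/(V_supply − V_out) = 79.4 × 2.27/(9.33 − 2.27) = 79.4 × 0.3215 = 25.53 MΩ.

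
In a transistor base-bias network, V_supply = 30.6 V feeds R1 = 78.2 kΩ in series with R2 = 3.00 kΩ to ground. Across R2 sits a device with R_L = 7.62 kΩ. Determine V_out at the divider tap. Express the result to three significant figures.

First combine the lower leg with the load: R2 ‖ R_L = 2.153 kΩ.
Then V_out = V_supply · R2'/(R1 + R2') = 30.6 × 2.153/80.35 = 0.8197 V.
(Unloaded it would be 1.13 V; the load pulls it down.)

V_out ≈ 0.820 V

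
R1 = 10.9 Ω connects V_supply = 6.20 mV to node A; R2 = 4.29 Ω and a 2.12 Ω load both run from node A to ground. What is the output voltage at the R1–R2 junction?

The load sits in parallel with R2, giving an effective lower resistance R2' = R2·R_L/(R2+R_L) = 1.419 Ω.
Now apply the divider: V_out = 6.20 × 0.1152 = 0.7141 mV.

V_out ≈ 0.714 mV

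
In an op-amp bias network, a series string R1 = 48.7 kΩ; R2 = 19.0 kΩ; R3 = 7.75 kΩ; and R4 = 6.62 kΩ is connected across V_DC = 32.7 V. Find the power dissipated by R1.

ΣR = 82.07 kΩ → I = 32.7/82.07 = 0.3984 mA.
P = I²R = 0.1588 × 48.7 = 7.731 mW.

P ≈ 7.73 mW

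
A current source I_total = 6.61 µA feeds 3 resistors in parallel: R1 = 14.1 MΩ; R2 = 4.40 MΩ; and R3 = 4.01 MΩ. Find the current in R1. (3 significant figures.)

I ≈ 0.856 µA

Total conductance ΣG = 1/14.1 + 1/4.40 + 1/4.01 = 0.5476 (units of 1/MΩ).
Current divider: I(R1) = I_total · G_k/ΣG = 6.61 × (0.07092/0.5476) = 6.61 × 0.1295 = 0.8561 µA.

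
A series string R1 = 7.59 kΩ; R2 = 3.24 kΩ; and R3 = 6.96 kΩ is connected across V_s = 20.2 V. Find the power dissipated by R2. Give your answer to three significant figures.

P ≈ 4.18 mW

Series current I = V_s/ΣR = 20.2/17.79 = 1.135 mA.
P = I²R = 1.289 × 3.24 = 4.177 mW.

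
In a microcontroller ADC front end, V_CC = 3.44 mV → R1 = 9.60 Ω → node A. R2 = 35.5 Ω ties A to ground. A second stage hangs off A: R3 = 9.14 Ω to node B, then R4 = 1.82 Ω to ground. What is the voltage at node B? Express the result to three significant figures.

V_B ≈ 0.266 mV

The second stage (R3 + R4 = 10.96 Ω) loads node A in parallel with R2.
R2 ‖ (R3+R4) = 8.375 Ω.
So V_A = 3.44 × 0.4659 = 1.603 mV.
Stage 2 is unloaded, so V_B = V_A · R4/(R3+R4) = 1.603 × 1.82/10.96 = 0.2661 mV.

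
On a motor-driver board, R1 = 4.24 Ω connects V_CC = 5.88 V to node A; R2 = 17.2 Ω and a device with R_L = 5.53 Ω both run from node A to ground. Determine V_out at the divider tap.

First combine the lower leg with the load: R2 ‖ R_L = 4.185 Ω.
Now apply the divider: V_out = 5.88 × 0.4967 = 2.921 V.

V_out ≈ 2.92 V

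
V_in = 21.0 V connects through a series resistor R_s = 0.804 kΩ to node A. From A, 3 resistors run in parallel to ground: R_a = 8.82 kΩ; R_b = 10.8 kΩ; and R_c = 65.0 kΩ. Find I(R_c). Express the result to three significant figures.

I ≈ 0.274 mA

Equivalent of the parallel group: R_p = 4.518 kΩ.
V_A by voltage divider: V_A = 21.0 × 4.518/(0.804 + 4.518) = 17.83 V.
Branch current I = V_A/R_c = 17.83/65.0 = 0.2743 mA.
(Check via current divider: I_total = 3.946 mA; share G_k/ΣG = 0.06950 → same result.)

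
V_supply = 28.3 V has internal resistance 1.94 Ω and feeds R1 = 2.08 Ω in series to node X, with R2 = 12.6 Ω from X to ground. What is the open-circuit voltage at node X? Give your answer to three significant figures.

V_th ≈ 21.5 V

R1' = 1.94 + 2.08 = 4.020 Ω (source resistance + R1).
V_th is the unloaded tap voltage: V_supply · R2/(R1'+R2) = 28.3 × 0.7581 = 21.45 V.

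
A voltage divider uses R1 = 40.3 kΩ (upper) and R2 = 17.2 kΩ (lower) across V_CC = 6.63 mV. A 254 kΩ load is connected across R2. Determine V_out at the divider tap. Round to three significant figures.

V_out ≈ 1.89 mV

The load sits in parallel with R2, giving an effective lower resistance R2' = R2·R_L/(R2+R_L) = 16.11 kΩ.
Now apply the divider: V_out = 6.63 × 0.2856 = 1.893 mV.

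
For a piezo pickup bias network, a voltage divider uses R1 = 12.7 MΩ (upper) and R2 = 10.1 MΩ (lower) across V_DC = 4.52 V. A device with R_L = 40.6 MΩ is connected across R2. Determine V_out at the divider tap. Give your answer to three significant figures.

First combine the lower leg with the load: R2 ‖ R_L = 8.088 MΩ.
Then V_out = V_DC · R2'/(R1 + R2') = 4.52 × 8.088/20.79 = 1.759 V.

V_out ≈ 1.76 V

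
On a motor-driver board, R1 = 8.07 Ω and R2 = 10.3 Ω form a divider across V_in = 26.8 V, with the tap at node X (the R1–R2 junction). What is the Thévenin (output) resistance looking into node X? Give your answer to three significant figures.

R_th ≈ 4.52 Ω

Looking into X with the source shorted: R_th = R1·R2/(R1+R2) = 8.070 × 10.3/18.37 = 4.525 Ω.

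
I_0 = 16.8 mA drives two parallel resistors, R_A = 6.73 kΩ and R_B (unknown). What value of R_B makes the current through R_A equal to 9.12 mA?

R_B ≈ 7.99 kΩ

Two-branch current divider: I_A = I_0 · R_B/(R_A + R_B).
With f = 0.5429, R_B = R_A · f/(1−f) = 6.73 × 1.187 = 7.992 kΩ.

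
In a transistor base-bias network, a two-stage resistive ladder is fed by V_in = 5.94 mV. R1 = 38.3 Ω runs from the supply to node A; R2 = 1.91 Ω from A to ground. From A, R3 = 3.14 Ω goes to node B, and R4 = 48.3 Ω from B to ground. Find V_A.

The second stage (R3 + R4 = 51.44 Ω) loads node A in parallel with R2.
R2 ‖ (R3+R4) = 1.842 Ω.
So V_A = 5.94 × 0.04588 = 0.2725 mV.

V_A ≈ 0.273 mV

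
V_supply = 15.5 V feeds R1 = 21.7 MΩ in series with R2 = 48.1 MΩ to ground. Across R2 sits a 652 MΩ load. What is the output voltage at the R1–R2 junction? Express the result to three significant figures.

V_out ≈ 10.4 V

First combine the lower leg with the load: R2 ‖ R_L = 44.80 MΩ.
Now apply the divider: V_out = 15.5 × 0.6737 = 10.44 V.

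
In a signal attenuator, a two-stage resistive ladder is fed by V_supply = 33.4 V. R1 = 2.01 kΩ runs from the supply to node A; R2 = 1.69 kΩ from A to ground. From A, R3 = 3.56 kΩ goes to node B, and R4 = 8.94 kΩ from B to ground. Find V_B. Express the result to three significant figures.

V_B ≈ 10.2 V

The second stage (R3 + R4 = 12.50 kΩ) loads node A in parallel with R2.
R2 ‖ (R3+R4) = 1.489 kΩ.
First divider: V_A = V_supply · 1.489/(2.01 + 1.489) = 14.21 V.
V_B = V_A × 0.7152 = 10.16 V.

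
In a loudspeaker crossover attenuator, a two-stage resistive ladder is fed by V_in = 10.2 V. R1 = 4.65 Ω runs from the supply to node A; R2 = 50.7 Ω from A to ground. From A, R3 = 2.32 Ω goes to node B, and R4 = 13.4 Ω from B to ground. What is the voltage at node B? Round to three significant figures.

Node A sees R2 in parallel with the series input of stage 2, R3 + R4 = 15.72 Ω.
R2 ‖ (R3+R4) = 12.00 Ω.
So V_A = 10.2 × 0.7207 = 7.351 V.
V_B = V_A × 0.8524 = 6.266 V.

V_B ≈ 6.27 V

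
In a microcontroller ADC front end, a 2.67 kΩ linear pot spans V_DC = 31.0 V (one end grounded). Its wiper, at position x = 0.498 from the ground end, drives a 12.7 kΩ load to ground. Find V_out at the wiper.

V_out ≈ 14.7 V

Split the track: R_lower = x·R_p = 1.330 kΩ, R_upper = (1−x)·R_p = 1.340 kΩ.
(x·R_p) ‖ R_L = 1.204 kΩ.
V_out = 31.0 × 1.204/(1.340 + 1.204) = 14.67 V.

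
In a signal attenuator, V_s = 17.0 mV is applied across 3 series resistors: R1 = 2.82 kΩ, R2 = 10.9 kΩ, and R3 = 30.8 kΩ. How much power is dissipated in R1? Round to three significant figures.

P ≈ 0.411 nW

Series current I = V_s/ΣR = 17.0/44.52 = 0.3819 µA.
P = I²R = 0.1458 × 2.82 = 0.4112 nW.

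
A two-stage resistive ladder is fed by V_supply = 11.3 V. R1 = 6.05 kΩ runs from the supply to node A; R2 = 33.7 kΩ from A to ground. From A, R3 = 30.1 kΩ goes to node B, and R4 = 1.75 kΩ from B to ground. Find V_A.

Looking into the second stage from A: R3 + R4 = 31.85 kΩ appears in parallel with R2.
R2 ‖ (R3+R4) = 16.37 kΩ.
So V_A = 11.3 × 0.7302 = 8.251 V.

V_A ≈ 8.25 V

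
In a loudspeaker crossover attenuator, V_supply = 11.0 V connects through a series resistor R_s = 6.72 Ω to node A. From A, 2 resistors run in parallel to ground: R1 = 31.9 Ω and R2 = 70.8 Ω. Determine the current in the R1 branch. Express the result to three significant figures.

I ≈ 0.264 A

Parallel bank: R_p = 1/(1/31.9 + 1/70.8) = 21.99 Ω.
Node voltage V_A = V_supply · R_p/(R_s + R_p) = 11.0 × 0.7659 = 8.425 V.
I(R1) = V_A / R1 = 8.425/31.9 = 0.2641 A.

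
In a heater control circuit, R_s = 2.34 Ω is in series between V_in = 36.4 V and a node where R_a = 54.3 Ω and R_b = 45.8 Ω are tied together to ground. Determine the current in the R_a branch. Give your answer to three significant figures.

Parallel bank: R_p = 1/(1/54.3 + 1/45.8) = 24.84 Ω.
Node voltage V_A = V_in · R_p/(R_s + R_p) = 36.4 × 0.9139 = 33.27 V.
I(R_a) = V_A / R_a = 33.27/54.3 = 0.6126 A.
(Equivalently: I_total = 1.339 A, then current-divider fraction G_k/ΣG = 0.4575.)

I ≈ 0.613 A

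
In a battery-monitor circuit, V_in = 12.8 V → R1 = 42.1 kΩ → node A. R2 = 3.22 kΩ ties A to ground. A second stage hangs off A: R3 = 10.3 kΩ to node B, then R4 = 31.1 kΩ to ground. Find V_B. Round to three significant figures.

V_B ≈ 0.637 V

Looking into the second stage from A: R3 + R4 = 41.40 kΩ appears in parallel with R2.
Effective lower resistance at A: R2 ‖ 41.40 = 2.988 kΩ.
So V_A = 12.8 × 0.06626 = 0.8482 V.
Then the unloaded second divider: V_B = V_A × R4/(R3+R4) = 0.8482 × 0.7512 = 0.6371 V.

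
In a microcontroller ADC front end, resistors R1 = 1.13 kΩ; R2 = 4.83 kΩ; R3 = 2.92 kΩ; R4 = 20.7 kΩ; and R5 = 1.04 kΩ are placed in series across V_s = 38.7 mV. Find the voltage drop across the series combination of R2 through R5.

V ≈ 37.3 mV

Series total: ΣR = 1.13 + 4.83 + 2.92 + 20.7 + 1.04 = 30.62 kΩ.
R_{R2..R5} = 4.83 + 2.92 + 20.7 + 1.04 = 29.49 kΩ.
By the voltage-divider rule, V = 38.7 × 29.49/30.62 = 37.27 mV.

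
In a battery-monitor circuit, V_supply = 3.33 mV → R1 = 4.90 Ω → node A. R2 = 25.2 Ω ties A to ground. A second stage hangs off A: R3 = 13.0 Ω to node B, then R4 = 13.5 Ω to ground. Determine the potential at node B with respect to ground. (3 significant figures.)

The second stage (R3 + R4 = 26.50 Ω) loads node A in parallel with R2.
R2 ‖ (R3+R4) = 12.92 Ω.
V_A = 3.33 × 12.92/(4.90 + 12.92) = 2.414 mV.
V_B = V_A × 0.5094 = 1.230 mV.

V_B ≈ 1.23 mV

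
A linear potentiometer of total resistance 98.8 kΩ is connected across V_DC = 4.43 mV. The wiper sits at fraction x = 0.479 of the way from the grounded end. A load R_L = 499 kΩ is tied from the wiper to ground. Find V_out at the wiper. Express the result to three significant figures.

V_out ≈ 2.02 mV

Lower segment x·R_p = 47.33 kΩ; upper segment (1−x)·R_p = 51.47 kΩ.
Lower segment in parallel with the load: 47.33 ‖ 499 = 43.23 kΩ.
Then V_out = V_DC · 43.23/(51.47 + 43.23) = 2.022 mV.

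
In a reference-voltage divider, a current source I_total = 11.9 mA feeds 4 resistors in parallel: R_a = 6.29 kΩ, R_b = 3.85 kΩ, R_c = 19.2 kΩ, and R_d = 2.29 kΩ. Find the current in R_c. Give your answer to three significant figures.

Total conductance ΣG = 1/6.29 + 1/3.85 + 1/19.2 + 1/2.29 = 0.9075 (units of 1/kΩ).
R_c takes the fraction G_k/ΣG = 0.05208/0.9075 = 0.05739, so I = 11.9 × 0.05739 = 0.6830 mA.

I ≈ 0.683 mA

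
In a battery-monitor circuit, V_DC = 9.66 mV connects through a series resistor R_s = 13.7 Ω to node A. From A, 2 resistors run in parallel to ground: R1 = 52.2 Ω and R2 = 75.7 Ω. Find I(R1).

Combine the parallel branches: R_p = (1/52.2 + 1/75.7)⁻¹ = 30.90 Ω.
V_A = 9.66 × 30.90/44.60 = 6.692 mV.
Branch current I = V_A/R1 = 6.692/52.2 = 0.1282 mA.

I ≈ 0.128 mA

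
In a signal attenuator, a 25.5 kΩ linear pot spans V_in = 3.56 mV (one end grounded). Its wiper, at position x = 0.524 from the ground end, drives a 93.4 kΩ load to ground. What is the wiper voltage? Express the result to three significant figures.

The pot divides into 12.14 kΩ above the wiper and 13.36 kΩ below.
(x·R_p) ‖ R_L = 11.69 kΩ.
Loaded-divider output: V_out = 3.56 × 0.4906 = 1.747 mV.

V_out ≈ 1.75 mV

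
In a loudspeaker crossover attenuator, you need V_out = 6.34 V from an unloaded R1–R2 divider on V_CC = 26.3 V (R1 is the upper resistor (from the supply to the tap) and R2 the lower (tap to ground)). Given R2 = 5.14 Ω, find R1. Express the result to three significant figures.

R1 ≈ 16.2 Ω

V_out/V_CC = R2/(R1+R2) = 0.2411.
R1 = R2·(1/k − 1) = 5.14 × 3.148 = 16.18 Ω.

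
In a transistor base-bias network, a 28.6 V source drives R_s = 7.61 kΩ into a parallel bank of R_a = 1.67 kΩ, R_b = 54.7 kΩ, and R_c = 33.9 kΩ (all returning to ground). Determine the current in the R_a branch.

Equivalent of the parallel group: R_p = 1.547 kΩ.
V_A = 28.6 × 1.547/9.157 = 4.831 V.
Branch current I = V_A/R_a = 4.831/1.67 = 2.893 mA.

I ≈ 2.89 mA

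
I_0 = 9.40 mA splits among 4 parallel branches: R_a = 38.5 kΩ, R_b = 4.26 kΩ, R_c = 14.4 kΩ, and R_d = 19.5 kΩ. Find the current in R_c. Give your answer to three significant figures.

Total conductance ΣG = 1/38.5 + 1/4.26 + 1/14.4 + 1/19.5 = 0.3814 (units of 1/kΩ).
Current divider: I(R_c) = I_0 · G_k/ΣG = 9.40 × (0.06944/0.3814) = 9.40 × 0.1821 = 1.711 mA.

I ≈ 1.71 mA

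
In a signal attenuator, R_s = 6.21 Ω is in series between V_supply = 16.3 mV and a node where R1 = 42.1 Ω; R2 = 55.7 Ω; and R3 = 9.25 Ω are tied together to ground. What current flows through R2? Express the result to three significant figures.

Equivalent of the parallel group: R_p = 6.675 Ω.
V_A = 16.3 × 6.675/12.88 = 8.444 mV.
I(R2) = V_A / R2 = 8.444/55.7 = 0.1516 mA.
(Check via current divider: I_total = 1.265 mA; share G_k/ΣG = 0.1198 → same result.)

I ≈ 0.152 mA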